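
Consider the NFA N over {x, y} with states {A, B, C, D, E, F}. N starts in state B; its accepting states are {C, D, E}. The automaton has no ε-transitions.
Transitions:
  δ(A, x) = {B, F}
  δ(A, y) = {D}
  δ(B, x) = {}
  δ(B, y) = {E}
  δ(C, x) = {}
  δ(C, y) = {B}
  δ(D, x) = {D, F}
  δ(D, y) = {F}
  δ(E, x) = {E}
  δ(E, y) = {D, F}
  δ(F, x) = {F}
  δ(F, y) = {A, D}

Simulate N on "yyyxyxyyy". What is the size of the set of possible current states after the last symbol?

3

Start: {B}
read y: {E}
read y: {D, F}
read y: {A, D, F}
read x: {B, D, F}
read y: {A, D, E, F}
read x: {B, D, E, F}
read y: {A, D, E, F}
read y: {A, D, F}
read y: {A, D, F}
Final reachable set {A, D, F} has 3 states.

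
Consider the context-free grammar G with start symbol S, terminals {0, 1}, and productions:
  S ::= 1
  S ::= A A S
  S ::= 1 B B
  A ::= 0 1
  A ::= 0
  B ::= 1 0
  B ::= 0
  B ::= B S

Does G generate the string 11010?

S ⇒ 1BB ⇒ 110B ⇒ 11010

yes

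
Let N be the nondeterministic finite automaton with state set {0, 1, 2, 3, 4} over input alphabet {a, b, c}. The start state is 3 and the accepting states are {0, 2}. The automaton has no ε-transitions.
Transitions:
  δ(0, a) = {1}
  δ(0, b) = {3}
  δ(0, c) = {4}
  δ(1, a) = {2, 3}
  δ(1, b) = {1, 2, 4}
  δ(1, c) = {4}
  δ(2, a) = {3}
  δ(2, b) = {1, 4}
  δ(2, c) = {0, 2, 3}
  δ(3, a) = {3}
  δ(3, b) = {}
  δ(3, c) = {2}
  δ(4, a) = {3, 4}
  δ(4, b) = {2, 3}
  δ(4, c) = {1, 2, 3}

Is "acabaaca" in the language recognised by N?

Start: {3}
read a: {3}
read c: {2}
read a: {3}
read b: {}
The reachable set is empty and stays empty for the remaining 4 symbols.
Reachable ∩ accepting = {} — empty.

rejected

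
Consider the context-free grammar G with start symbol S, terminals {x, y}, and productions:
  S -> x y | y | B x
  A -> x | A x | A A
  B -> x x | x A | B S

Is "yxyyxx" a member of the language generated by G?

no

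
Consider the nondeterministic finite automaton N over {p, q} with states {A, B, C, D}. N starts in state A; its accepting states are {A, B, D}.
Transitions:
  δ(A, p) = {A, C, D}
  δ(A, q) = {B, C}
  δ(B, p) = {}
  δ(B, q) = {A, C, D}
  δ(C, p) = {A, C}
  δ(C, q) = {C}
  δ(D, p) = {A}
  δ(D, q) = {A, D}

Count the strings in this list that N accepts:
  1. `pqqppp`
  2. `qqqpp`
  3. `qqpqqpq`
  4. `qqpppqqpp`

4

`pqqppp`: accepted
`qqqpp`: accepted
`qqpqqpq`: accepted
`qqpppqqpp`: accepted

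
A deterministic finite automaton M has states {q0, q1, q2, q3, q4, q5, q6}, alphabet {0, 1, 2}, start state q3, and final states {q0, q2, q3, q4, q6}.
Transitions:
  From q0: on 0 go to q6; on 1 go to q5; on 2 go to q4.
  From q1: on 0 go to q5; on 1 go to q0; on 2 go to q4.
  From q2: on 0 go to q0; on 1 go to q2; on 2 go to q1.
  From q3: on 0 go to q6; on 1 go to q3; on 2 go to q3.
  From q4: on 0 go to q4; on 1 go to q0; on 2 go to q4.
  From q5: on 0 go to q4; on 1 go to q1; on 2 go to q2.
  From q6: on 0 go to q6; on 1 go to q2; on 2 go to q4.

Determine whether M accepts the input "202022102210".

accepted

q3 --2--> q3
q3 --0--> q6
q6 --2--> q4
q4 --0--> q4
q4 --2--> q4
q4 --2--> q4
q4 --1--> q0
q0 --0--> q6
q6 --2--> q4
q4 --2--> q4
q4 --1--> q0
q0 --0--> q6
End in state q6, which is an accepting state.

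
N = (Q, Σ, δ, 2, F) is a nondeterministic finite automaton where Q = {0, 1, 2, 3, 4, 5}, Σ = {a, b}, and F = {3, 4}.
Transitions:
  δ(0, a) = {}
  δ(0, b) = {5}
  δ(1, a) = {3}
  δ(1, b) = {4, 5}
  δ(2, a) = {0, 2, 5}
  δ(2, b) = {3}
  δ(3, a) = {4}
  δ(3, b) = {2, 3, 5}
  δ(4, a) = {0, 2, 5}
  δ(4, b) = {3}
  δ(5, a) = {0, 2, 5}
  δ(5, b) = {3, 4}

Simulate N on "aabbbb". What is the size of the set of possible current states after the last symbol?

4

Start: {2}
read a: {0, 2, 5}
read a: {0, 2, 5}
read b: {3, 4, 5}
read b: {2, 3, 4, 5}
read b: {2, 3, 4, 5}
read b: {2, 3, 4, 5}
Final reachable set {2, 3, 4, 5} has 4 states.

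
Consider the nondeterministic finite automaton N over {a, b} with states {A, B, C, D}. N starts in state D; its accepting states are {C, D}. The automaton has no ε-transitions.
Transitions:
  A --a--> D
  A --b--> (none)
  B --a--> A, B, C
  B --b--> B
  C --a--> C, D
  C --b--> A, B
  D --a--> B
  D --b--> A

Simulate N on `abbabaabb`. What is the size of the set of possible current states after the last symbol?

Start: {D}
read a: {B}
read b: {B}
read b: {B}
read a: {A, B, C}
read b: {A, B}
read a: {A, B, C, D}
read a: {A, B, C, D}
read b: {A, B}
read b: {B}
Final reachable set {B} has 1 state.

1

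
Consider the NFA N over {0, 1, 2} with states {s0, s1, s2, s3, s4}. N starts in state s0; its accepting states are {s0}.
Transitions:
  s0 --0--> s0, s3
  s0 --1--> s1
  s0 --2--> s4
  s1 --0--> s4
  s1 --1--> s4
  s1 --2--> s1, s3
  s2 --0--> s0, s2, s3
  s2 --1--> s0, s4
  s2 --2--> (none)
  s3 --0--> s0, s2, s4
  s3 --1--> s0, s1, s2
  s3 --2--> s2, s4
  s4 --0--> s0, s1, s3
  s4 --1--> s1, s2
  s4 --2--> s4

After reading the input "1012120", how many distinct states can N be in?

Start: {s0}
read 1: {s1}
read 0: {s4}
read 1: {s1, s2}
read 2: {s1, s3}
read 1: {s0, s1, s2, s4}
read 2: {s1, s3, s4}
read 0: {s0, s1, s2, s3, s4}
Final reachable set {s0, s1, s2, s3, s4} has 5 states.

5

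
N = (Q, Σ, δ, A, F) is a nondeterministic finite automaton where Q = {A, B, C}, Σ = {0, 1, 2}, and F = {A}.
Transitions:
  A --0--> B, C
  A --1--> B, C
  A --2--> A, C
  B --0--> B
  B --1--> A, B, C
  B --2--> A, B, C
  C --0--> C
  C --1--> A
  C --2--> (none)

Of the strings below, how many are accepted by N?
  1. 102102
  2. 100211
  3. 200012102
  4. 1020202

102102: accepted
100211: accepted
200012102: accepted
1020202: accepted

4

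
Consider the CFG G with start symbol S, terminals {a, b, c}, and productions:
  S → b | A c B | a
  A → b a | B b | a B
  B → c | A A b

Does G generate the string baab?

no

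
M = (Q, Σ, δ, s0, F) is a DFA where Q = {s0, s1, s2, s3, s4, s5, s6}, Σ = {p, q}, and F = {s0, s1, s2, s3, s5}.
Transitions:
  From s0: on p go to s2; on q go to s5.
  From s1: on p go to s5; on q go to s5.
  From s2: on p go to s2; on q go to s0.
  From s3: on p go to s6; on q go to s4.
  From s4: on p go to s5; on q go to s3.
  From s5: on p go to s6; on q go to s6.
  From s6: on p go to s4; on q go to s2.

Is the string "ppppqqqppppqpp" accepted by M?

rejected

s0 --p--> s2
s2 --p--> s2
s2 --p--> s2
s2 --p--> s2
s2 --q--> s0
s0 --q--> s5
s5 --q--> s6
s6 --p--> s4
s4 --p--> s5
s5 --p--> s6
s6 --p--> s4
s4 --q--> s3
s3 --p--> s6
s6 --p--> s4
End in state s4, which is not an accepting state.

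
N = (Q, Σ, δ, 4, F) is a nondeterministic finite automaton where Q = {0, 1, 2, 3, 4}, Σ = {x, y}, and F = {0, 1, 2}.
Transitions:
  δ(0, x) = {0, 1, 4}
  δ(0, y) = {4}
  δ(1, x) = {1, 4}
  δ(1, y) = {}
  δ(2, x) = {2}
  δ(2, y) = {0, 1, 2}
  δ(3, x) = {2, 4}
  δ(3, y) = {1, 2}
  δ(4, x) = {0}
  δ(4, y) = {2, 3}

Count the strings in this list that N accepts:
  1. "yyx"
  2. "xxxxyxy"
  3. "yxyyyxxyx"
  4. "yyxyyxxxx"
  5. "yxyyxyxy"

5

"yyx": accepted
"xxxxyxy": accepted
"yxyyyxxyx": accepted
"yyxyyxxxx": accepted
"yxyyxyxy": accepted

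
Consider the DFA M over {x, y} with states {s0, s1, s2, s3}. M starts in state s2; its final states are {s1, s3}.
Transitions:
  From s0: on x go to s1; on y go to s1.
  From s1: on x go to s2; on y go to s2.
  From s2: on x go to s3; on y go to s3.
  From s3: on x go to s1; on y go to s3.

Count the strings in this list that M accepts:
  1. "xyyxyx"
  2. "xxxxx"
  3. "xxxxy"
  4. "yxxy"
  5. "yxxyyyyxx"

4

"xyyxyx": accepted
"xxxxx": accepted
"xxxxy": accepted
"yxxy": accepted
"yxxyyyyxx": rejected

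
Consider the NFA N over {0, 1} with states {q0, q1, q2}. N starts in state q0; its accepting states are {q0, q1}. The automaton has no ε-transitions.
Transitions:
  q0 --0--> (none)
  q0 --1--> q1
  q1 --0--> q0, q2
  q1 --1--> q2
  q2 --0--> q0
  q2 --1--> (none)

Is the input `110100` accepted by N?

accepted

Start: {q0}
read 1: {q1}
read 1: {q2}
read 0: {q0}
read 1: {q1}
read 0: {q0, q2}
read 0: {q0}
Reachable ∩ accepting = {q0} — nonempty.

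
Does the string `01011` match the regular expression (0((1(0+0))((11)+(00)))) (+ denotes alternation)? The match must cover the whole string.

Split as 0·1011: 0 matches 0 and ((1(0+0))((11)+(00))) matches 1011.

yes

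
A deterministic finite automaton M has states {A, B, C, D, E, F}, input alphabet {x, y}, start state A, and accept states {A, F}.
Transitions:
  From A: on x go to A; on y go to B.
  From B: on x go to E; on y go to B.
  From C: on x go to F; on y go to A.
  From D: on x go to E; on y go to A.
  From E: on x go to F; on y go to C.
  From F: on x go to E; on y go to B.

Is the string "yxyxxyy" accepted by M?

accepted

A --y--> B
B --x--> E
E --y--> C
C --x--> F
F --x--> E
E --y--> C
C --y--> A
End in state A, which is an accepting state.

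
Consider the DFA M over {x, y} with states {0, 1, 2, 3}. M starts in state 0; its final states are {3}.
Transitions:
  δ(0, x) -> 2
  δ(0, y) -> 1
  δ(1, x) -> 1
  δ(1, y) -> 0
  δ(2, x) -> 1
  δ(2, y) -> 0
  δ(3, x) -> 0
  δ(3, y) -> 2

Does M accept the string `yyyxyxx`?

rejected

0 --y--> 1
1 --y--> 0
0 --y--> 1
1 --x--> 1
1 --y--> 0
0 --x--> 2
2 --x--> 1
End in state 1, which is not an accepting state.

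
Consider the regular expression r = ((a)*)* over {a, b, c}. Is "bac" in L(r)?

bac cannot be split into zero or more pieces each matching (a)*.

no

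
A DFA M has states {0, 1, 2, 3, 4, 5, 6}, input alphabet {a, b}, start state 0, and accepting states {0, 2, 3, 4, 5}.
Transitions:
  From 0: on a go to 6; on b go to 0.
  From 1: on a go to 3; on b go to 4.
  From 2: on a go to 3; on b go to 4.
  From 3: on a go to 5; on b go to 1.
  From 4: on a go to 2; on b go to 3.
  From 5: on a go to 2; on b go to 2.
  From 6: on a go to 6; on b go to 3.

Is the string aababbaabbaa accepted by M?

accepted

0 --a--> 6
6 --a--> 6
6 --b--> 3
3 --a--> 5
5 --b--> 2
2 --b--> 4
4 --a--> 2
2 --a--> 3
3 --b--> 1
1 --b--> 4
4 --a--> 2
2 --a--> 3
End in state 3, which is an accepting state.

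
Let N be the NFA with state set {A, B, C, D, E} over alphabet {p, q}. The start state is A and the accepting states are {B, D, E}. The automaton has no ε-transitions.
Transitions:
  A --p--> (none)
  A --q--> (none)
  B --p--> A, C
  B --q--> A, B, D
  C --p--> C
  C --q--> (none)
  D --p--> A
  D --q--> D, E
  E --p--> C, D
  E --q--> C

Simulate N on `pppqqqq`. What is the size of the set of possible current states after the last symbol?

Start: {A}
read p: {}
The reachable set is empty and stays empty for the remaining 6 symbols.
Final reachable set {} has 0 states.

0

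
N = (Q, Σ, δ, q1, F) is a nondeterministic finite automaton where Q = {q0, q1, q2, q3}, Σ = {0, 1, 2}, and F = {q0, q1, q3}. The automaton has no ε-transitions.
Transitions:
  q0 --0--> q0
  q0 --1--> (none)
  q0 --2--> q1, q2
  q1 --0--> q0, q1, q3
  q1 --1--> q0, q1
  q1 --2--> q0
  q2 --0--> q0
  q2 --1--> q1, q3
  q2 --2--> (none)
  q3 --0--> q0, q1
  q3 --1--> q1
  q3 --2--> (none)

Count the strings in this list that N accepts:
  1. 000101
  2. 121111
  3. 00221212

000101: accepted
121111: accepted
00221212: accepted

3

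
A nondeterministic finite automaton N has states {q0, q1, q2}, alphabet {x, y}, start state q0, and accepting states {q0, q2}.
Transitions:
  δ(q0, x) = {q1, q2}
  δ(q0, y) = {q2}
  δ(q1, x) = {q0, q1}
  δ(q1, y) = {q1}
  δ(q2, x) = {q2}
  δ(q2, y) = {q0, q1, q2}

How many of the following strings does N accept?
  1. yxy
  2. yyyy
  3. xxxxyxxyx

3

yxy: accepted
yyyy: accepted
xxxxyxxyx: accepted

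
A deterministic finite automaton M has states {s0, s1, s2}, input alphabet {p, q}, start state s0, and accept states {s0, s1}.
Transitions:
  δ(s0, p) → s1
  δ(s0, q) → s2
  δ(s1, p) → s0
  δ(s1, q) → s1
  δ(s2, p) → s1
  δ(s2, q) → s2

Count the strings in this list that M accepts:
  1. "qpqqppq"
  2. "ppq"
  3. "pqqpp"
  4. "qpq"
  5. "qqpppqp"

"qpqqppq": accepted
"ppq": rejected
"pqqpp": accepted
"qpq": accepted
"qqpppqp": accepted

4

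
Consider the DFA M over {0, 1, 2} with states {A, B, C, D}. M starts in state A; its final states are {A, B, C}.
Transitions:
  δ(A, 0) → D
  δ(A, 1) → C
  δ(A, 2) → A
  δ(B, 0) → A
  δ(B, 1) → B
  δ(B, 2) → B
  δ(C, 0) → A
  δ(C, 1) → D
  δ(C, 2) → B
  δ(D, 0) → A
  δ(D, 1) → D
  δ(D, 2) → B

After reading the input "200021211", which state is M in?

A --2--> A
A --0--> D
D --0--> A
A --0--> D
D --2--> B
B --1--> B
B --2--> B
B --1--> B
B --1--> B

B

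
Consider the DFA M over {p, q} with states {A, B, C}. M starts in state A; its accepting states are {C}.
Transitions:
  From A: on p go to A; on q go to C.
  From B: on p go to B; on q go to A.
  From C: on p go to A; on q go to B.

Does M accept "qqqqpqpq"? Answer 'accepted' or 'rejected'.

A --q--> C
C --q--> B
B --q--> A
A --q--> C
C --p--> A
A --q--> C
C --p--> A
A --q--> C
End in state C, which is an accepting state.

accepted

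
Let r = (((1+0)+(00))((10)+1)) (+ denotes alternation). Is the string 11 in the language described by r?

yes

Split as 1·1: ((1+0)+(00)) matches 1 and ((10)+1) matches 1.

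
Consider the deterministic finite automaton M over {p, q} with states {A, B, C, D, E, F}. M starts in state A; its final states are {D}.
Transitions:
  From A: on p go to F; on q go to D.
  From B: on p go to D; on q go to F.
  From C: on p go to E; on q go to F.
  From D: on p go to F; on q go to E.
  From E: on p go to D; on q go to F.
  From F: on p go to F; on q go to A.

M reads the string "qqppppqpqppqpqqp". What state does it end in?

F

A --q--> D
D --q--> E
E --p--> D
D --p--> F
F --p--> F
F --p--> F
F --q--> A
A --p--> F
F --q--> A
A --p--> F
F --p--> F
F --q--> A
A --p--> F
F --q--> A
A --q--> D
D --p--> F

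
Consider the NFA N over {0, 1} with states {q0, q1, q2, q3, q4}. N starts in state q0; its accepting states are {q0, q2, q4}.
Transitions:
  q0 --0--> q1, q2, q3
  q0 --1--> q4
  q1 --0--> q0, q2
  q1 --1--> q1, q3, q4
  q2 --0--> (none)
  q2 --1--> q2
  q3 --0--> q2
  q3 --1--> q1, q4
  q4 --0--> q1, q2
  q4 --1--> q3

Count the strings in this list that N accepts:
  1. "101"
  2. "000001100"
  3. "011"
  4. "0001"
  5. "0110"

5

"101": accepted
"000001100": accepted
"011": accepted
"0001": accepted
"0110": accepted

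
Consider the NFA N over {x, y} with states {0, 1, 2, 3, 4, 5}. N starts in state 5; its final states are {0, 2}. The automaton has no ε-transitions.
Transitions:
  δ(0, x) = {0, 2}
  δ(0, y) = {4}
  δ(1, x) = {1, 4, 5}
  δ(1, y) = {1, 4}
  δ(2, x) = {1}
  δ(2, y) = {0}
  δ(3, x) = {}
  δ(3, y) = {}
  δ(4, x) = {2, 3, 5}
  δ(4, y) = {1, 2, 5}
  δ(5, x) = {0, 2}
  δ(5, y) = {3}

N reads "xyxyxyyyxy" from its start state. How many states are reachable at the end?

6

Start: {5}
read x: {0, 2}
read y: {0, 4}
read x: {0, 2, 3, 5}
read y: {0, 3, 4}
read x: {0, 2, 3, 5}
read y: {0, 3, 4}
read y: {1, 2, 4, 5}
read y: {0, 1, 2, 3, 4, 5}
read x: {0, 1, 2, 3, 4, 5}
read y: {0, 1, 2, 3, 4, 5}
Final reachable set {0, 1, 2, 3, 4, 5} has 6 states.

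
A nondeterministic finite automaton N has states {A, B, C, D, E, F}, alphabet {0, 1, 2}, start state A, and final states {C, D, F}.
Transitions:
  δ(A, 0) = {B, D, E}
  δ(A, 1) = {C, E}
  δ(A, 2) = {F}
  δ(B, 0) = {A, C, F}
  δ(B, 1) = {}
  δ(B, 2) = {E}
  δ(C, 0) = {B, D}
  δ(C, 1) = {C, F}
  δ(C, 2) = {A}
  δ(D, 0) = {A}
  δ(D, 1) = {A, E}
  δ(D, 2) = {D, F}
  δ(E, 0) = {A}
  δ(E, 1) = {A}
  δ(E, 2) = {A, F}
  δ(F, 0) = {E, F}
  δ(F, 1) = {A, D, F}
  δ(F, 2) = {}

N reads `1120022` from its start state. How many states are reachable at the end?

Start: {A}
read 1: {C, E}
read 1: {A, C, F}
read 2: {A, F}
read 0: {B, D, E, F}
read 0: {A, C, E, F}
read 2: {A, F}
read 2: {F}
Final reachable set {F} has 1 state.

1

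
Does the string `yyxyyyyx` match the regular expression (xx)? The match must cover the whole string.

no

No split of yyxyyyyx into u·v has x matching u and x matching v.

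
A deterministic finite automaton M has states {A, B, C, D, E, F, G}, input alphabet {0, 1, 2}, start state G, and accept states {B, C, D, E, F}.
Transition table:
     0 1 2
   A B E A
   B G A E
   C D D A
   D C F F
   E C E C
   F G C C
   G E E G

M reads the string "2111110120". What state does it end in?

G --2--> G
G --1--> E
E --1--> E
E --1--> E
E --1--> E
E --1--> E
E --0--> C
C --1--> D
D --2--> F
F --0--> G

G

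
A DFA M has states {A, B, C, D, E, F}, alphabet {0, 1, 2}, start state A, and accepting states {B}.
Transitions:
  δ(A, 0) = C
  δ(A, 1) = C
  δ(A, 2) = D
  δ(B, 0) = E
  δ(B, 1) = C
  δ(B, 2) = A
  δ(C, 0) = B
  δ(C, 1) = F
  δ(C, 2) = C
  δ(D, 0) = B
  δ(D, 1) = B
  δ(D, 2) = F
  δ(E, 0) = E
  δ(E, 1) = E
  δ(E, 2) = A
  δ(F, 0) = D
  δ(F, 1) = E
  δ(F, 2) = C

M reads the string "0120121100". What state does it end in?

E

A --0--> C
C --1--> F
F --2--> C
C --0--> B
B --1--> C
C --2--> C
C --1--> F
F --1--> E
E --0--> E
E --0--> E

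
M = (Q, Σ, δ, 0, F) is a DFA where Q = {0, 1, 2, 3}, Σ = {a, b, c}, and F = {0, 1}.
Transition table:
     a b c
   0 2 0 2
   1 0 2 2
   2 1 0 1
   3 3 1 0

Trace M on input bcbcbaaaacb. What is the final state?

0 --b--> 0
0 --c--> 2
2 --b--> 0
0 --c--> 2
2 --b--> 0
0 --a--> 2
2 --a--> 1
1 --a--> 0
0 --a--> 2
2 --c--> 1
1 --b--> 2

2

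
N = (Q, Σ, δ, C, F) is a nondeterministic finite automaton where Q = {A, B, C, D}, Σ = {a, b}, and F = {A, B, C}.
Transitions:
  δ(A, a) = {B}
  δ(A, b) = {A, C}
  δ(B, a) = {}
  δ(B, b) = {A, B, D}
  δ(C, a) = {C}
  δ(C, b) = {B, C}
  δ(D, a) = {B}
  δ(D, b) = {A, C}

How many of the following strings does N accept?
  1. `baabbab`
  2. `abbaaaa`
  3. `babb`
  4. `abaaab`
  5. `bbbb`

5

`baabbab`: accepted
`abbaaaa`: accepted
`babb`: accepted
`abaaab`: accepted
`bbbb`: accepted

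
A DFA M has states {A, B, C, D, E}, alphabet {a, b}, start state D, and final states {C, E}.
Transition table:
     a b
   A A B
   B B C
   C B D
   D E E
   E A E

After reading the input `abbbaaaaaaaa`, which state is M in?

D --a--> E
E --b--> E
E --b--> E
E --b--> E
E --a--> A
A --a--> A
A --a--> A
A --a--> A
A --a--> A
A --a--> A
A --a--> A
A --a--> A

A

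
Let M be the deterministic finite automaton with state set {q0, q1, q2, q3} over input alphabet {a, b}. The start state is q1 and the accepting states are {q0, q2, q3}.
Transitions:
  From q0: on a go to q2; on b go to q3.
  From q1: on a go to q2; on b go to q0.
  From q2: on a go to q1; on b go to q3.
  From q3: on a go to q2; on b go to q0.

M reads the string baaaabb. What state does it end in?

q3

q1 --b--> q0
q0 --a--> q2
q2 --a--> q1
q1 --a--> q2
q2 --a--> q1
q1 --b--> q0
q0 --b--> q3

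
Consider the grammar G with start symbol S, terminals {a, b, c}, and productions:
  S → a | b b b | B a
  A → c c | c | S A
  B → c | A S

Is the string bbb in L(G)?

yes

S ⇒ bbb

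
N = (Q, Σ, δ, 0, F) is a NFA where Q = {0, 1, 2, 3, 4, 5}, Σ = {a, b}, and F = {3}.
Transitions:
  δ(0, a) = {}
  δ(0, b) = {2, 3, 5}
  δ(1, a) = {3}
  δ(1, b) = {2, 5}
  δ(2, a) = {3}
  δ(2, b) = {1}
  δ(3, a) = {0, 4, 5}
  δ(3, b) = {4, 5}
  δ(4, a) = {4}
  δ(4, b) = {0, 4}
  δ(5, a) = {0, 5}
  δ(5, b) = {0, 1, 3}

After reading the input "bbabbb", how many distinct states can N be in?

6

Start: {0}
read b: {2, 3, 5}
read b: {0, 1, 3, 4, 5}
read a: {0, 3, 4, 5}
read b: {0, 1, 2, 3, 4, 5}
read b: {0, 1, 2, 3, 4, 5}
read b: {0, 1, 2, 3, 4, 5}
Final reachable set {0, 1, 2, 3, 4, 5} has 6 states.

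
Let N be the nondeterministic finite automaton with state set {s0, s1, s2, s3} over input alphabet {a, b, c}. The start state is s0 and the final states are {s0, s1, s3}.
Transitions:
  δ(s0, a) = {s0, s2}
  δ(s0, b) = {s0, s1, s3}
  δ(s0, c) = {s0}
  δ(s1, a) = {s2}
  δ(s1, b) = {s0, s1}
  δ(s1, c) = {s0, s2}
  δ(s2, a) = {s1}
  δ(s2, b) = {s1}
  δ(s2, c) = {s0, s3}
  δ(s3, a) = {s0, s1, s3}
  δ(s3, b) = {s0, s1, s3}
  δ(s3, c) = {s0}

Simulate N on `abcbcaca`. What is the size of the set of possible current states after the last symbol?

4

Start: {s0}
read a: {s0, s2}
read b: {s0, s1, s3}
read c: {s0, s2}
read b: {s0, s1, s3}
read c: {s0, s2}
read a: {s0, s1, s2}
read c: {s0, s2, s3}
read a: {s0, s1, s2, s3}
Final reachable set {s0, s1, s2, s3} has 4 states.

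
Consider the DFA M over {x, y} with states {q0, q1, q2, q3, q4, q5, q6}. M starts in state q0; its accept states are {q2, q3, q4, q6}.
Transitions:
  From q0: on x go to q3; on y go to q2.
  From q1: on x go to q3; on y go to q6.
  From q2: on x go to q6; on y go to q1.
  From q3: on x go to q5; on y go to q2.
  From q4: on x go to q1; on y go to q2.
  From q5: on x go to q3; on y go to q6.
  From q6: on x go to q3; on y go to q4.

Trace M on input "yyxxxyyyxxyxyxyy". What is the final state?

q2

q0 --y--> q2
q2 --y--> q1
q1 --x--> q3
q3 --x--> q5
q5 --x--> q3
q3 --y--> q2
q2 --y--> q1
q1 --y--> q6
q6 --x--> q3
q3 --x--> q5
q5 --y--> q6
q6 --x--> q3
q3 --y--> q2
q2 --x--> q6
q6 --y--> q4
q4 --y--> q2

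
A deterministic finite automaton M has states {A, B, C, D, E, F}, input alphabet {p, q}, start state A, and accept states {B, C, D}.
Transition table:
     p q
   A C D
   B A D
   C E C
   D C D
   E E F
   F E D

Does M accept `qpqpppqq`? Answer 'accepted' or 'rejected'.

accepted

A --q--> D
D --p--> C
C --q--> C
C --p--> E
E --p--> E
E --p--> E
E --q--> F
F --q--> D
End in state D, which is an accepting state.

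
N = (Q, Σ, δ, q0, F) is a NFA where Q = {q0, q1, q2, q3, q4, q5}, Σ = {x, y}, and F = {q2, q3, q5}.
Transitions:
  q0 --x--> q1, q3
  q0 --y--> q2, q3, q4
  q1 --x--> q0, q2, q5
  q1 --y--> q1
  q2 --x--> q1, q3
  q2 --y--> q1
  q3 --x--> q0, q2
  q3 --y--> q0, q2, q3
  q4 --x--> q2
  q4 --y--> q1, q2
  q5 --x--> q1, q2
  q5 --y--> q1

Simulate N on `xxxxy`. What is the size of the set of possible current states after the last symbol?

Start: {q0}
read x: {q1, q3}
read x: {q0, q2, q5}
read x: {q1, q2, q3}
read x: {q0, q1, q2, q3, q5}
read y: {q0, q1, q2, q3, q4}
Final reachable set {q0, q1, q2, q3, q4} has 5 states.

5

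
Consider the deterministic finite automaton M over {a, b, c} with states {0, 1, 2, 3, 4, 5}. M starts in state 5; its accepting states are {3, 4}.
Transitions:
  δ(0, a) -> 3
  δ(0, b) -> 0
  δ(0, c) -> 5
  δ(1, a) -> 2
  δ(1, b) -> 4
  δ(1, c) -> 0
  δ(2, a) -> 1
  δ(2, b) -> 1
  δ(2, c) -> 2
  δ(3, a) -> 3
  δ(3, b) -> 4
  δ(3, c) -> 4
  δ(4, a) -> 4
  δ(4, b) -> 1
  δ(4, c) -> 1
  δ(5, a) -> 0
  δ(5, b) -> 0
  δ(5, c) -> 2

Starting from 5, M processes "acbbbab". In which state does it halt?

5 --a--> 0
0 --c--> 5
5 --b--> 0
0 --b--> 0
0 --b--> 0
0 --a--> 3
3 --b--> 4

4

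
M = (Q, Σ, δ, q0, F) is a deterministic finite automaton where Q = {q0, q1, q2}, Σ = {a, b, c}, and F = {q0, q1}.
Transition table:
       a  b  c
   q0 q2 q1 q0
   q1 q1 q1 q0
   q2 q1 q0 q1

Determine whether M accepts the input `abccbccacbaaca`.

rejected

q0 --a--> q2
q2 --b--> q0
q0 --c--> q0
q0 --c--> q0
q0 --b--> q1
q1 --c--> q0
q0 --c--> q0
q0 --a--> q2
q2 --c--> q1
q1 --b--> q1
q1 --a--> q1
q1 --a--> q1
q1 --c--> q0
q0 --a--> q2
End in state q2, which is not an accepting state.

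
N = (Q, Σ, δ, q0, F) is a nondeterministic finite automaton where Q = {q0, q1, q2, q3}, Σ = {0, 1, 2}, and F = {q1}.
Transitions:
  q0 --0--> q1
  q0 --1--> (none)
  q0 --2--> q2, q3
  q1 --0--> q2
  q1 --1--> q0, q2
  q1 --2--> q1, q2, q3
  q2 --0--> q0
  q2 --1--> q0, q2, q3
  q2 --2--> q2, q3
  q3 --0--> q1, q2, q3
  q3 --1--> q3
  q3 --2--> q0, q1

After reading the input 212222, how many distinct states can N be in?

4

Start: {q0}
read 2: {q2, q3}
read 1: {q0, q2, q3}
read 2: {q0, q1, q2, q3}
read 2: {q0, q1, q2, q3}
read 2: {q0, q1, q2, q3}
read 2: {q0, q1, q2, q3}
Final reachable set {q0, q1, q2, q3} has 4 states.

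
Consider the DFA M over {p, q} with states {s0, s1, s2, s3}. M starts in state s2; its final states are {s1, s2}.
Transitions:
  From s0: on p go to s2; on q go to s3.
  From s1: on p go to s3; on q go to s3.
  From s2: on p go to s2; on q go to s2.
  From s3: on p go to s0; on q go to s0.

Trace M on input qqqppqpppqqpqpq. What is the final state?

s2 --q--> s2
s2 --q--> s2
s2 --q--> s2
s2 --p--> s2
s2 --p--> s2
s2 --q--> s2
s2 --p--> s2
s2 --p--> s2
s2 --p--> s2
s2 --q--> s2
s2 --q--> s2
s2 --p--> s2
s2 --q--> s2
s2 --p--> s2
s2 --q--> s2

s2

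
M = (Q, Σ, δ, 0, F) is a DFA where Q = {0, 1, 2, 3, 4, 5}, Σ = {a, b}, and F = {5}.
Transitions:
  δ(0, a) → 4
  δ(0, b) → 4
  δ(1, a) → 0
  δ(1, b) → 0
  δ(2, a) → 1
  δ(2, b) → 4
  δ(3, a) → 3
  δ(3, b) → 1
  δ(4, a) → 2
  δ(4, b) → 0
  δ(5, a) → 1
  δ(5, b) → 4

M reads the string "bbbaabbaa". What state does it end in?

1

0 --b--> 4
4 --b--> 0
0 --b--> 4
4 --a--> 2
2 --a--> 1
1 --b--> 0
0 --b--> 4
4 --a--> 2
2 --a--> 1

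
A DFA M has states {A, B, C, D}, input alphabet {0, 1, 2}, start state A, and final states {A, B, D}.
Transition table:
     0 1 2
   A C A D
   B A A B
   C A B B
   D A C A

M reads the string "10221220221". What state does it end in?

A

A --1--> A
A --0--> C
C --2--> B
B --2--> B
B --1--> A
A --2--> D
D --2--> A
A --0--> C
C --2--> B
B --2--> B
B --1--> A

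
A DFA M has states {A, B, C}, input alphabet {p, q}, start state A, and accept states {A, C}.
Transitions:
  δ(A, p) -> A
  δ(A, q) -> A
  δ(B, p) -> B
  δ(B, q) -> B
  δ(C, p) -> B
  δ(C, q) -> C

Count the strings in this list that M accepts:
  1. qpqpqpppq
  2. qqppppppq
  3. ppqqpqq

qpqpqpppq: accepted
qqppppppq: accepted
ppqqpqq: accepted

3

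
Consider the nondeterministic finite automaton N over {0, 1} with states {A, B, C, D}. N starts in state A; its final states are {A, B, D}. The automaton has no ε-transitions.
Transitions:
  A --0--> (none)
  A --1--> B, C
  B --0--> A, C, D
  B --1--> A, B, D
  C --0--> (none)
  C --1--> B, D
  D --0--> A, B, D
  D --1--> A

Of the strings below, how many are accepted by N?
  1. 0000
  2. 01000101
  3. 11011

1

0000: rejected
01000101: rejected
11011: accepted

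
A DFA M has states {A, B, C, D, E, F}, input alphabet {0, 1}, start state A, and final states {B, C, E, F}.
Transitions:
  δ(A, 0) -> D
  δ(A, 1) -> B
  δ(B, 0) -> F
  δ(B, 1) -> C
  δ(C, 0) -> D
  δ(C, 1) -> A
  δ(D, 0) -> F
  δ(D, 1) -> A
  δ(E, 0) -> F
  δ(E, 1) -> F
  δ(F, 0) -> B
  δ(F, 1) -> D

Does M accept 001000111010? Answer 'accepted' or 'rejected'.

A --0--> D
D --0--> F
F --1--> D
D --0--> F
F --0--> B
B --0--> F
F --1--> D
D --1--> A
A --1--> B
B --0--> F
F --1--> D
D --0--> F
End in state F, which is an accepting state.

accepted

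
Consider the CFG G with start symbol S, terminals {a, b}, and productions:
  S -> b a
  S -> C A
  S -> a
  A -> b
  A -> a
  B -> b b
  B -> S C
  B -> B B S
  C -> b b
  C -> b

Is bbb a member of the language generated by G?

S ⇒ CA ⇒ bbA ⇒ bbb

yes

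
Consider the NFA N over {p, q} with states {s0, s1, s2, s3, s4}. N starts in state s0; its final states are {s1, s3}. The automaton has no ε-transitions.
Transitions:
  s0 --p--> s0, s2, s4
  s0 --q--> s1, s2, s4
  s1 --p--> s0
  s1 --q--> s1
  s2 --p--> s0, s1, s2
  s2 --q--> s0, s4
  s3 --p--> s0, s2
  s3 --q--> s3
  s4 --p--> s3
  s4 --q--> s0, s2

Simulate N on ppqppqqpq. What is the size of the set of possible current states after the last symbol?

5

Start: {s0}
read p: {s0, s2, s4}
read p: {s0, s1, s2, s3, s4}
read q: {s0, s1, s2, s3, s4}
read p: {s0, s1, s2, s3, s4}
read p: {s0, s1, s2, s3, s4}
read q: {s0, s1, s2, s3, s4}
read q: {s0, s1, s2, s3, s4}
read p: {s0, s1, s2, s3, s4}
read q: {s0, s1, s2, s3, s4}
Final reachable set {s0, s1, s2, s3, s4} has 5 states.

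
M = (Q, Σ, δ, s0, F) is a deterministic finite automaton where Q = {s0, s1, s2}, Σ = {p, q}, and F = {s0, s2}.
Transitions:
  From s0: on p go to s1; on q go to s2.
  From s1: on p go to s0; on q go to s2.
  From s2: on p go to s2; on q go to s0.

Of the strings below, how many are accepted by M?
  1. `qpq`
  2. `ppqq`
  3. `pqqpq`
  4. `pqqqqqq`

`qpq`: accepted
`ppqq`: accepted
`pqqpq`: accepted
`pqqqqqq`: accepted

4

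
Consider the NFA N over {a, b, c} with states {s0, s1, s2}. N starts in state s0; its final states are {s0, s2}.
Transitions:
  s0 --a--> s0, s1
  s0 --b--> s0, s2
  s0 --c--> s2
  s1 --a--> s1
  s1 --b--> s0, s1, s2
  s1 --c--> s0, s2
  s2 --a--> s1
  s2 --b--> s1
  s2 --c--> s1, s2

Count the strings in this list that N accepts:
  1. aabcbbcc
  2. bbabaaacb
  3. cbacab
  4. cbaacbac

aabcbbcc: accepted
bbabaaacb: accepted
cbacab: accepted
cbaacbac: accepted

4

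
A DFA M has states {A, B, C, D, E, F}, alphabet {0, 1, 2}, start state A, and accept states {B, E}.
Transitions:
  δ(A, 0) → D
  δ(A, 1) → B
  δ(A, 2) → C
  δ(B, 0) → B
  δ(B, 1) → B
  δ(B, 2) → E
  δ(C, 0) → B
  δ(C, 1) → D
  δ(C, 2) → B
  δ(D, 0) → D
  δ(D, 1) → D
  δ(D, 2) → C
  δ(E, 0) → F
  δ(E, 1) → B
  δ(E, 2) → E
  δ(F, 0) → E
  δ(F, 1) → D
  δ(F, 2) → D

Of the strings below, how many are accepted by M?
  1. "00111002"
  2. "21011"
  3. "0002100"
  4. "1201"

0

"00111002": rejected
"21011": rejected
"0002100": rejected
"1201": rejected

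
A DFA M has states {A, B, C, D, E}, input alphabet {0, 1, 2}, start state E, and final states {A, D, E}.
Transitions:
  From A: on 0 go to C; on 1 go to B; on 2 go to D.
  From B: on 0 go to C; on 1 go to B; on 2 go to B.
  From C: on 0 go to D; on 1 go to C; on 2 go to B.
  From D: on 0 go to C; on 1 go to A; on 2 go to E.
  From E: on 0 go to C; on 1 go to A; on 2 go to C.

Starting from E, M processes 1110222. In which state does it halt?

E --1--> A
A --1--> B
B --1--> B
B --0--> C
C --2--> B
B --2--> B
B --2--> B

B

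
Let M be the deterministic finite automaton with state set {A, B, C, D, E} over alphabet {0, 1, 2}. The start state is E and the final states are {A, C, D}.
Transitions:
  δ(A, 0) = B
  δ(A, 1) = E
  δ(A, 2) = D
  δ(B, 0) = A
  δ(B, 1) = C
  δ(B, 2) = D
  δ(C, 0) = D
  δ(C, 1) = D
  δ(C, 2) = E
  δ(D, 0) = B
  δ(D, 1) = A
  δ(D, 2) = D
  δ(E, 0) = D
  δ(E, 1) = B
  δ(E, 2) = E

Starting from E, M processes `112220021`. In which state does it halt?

E --1--> B
B --1--> C
C --2--> E
E --2--> E
E --2--> E
E --0--> D
D --0--> B
B --2--> D
D --1--> A

A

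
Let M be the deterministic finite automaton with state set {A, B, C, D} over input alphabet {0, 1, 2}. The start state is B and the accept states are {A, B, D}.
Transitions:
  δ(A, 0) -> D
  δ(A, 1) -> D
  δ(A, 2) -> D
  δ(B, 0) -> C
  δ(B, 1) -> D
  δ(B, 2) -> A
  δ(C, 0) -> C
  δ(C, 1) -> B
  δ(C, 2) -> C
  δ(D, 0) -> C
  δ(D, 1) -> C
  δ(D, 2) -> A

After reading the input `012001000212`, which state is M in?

B --0--> C
C --1--> B
B --2--> A
A --0--> D
D --0--> C
C --1--> B
B --0--> C
C --0--> C
C --0--> C
C --2--> C
C --1--> B
B --2--> A

A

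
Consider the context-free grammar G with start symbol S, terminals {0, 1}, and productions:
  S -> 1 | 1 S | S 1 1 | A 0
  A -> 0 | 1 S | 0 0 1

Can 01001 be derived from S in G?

no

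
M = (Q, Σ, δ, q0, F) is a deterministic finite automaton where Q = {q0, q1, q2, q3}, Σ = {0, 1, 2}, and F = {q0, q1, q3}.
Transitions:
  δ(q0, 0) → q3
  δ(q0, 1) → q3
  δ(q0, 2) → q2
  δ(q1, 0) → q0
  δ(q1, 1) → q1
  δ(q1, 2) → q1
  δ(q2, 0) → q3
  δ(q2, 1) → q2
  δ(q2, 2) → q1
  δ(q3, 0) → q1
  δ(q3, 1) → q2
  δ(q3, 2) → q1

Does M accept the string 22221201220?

q0 --2--> q2
q2 --2--> q1
q1 --2--> q1
q1 --2--> q1
q1 --1--> q1
q1 --2--> q1
q1 --0--> q0
q0 --1--> q3
q3 --2--> q1
q1 --2--> q1
q1 --0--> q0
End in state q0, which is an accepting state.

accepted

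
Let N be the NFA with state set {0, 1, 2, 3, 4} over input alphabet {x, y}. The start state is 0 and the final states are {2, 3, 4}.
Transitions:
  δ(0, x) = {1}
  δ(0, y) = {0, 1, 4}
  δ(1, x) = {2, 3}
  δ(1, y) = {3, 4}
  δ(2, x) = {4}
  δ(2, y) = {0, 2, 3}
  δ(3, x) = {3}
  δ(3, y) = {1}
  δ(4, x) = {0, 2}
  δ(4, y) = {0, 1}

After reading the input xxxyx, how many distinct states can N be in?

Start: {0}
read x: {1}
read x: {2, 3}
read x: {3, 4}
read y: {0, 1}
read x: {1, 2, 3}
Final reachable set {1, 2, 3} has 3 states.

3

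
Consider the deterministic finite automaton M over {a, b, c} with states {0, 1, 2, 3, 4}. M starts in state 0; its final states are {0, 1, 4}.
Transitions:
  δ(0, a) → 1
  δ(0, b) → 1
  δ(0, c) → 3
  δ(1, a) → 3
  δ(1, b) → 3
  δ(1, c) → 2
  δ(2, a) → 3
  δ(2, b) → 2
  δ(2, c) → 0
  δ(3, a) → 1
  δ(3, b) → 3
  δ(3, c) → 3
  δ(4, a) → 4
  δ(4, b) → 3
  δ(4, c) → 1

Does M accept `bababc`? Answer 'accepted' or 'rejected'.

rejected

0 --b--> 1
1 --a--> 3
3 --b--> 3
3 --a--> 1
1 --b--> 3
3 --c--> 3
End in state 3, which is not an accepting state.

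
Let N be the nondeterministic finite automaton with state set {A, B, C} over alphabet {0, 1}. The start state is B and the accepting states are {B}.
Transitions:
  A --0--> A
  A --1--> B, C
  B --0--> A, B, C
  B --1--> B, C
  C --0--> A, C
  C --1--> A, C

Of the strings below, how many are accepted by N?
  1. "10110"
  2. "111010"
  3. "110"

3

"10110": accepted
"111010": accepted
"110": accepted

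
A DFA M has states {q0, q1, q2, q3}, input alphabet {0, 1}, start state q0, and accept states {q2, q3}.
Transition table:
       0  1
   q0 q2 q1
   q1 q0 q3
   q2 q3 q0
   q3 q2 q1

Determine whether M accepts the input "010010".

rejected

q0 --0--> q2
q2 --1--> q0
q0 --0--> q2
q2 --0--> q3
q3 --1--> q1
q1 --0--> q0
End in state q0, which is not an accepting state.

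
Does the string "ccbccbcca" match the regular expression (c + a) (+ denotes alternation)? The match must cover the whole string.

no

Neither c nor a matches ccbccbcca.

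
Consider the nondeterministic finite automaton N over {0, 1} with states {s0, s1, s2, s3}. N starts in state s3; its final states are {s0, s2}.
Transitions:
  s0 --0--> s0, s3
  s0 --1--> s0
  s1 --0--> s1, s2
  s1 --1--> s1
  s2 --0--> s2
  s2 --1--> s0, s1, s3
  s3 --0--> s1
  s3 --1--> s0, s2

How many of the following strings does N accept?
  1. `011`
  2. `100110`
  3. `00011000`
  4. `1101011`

3

`011`: rejected
`100110`: accepted
`00011000`: accepted
`1101011`: accepted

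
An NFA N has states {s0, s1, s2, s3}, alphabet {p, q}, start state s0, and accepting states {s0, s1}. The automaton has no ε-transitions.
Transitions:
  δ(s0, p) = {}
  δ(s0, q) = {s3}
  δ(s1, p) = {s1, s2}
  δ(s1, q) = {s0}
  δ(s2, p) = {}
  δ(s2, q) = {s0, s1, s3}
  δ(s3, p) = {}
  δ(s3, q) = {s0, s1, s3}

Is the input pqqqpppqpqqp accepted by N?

rejected

Start: {s0}
read p: {}
The reachable set is empty and stays empty for the remaining 11 symbols.
Reachable ∩ accepting = {} — empty.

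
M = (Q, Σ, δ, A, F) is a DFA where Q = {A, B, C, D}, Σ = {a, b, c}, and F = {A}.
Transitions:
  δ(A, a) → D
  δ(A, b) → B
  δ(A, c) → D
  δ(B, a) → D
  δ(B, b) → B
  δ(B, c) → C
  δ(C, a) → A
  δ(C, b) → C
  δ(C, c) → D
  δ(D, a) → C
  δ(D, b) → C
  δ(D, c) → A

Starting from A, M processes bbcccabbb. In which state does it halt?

C

A --b--> B
B --b--> B
B --c--> C
C --c--> D
D --c--> A
A --a--> D
D --b--> C
C --b--> C
C --b--> C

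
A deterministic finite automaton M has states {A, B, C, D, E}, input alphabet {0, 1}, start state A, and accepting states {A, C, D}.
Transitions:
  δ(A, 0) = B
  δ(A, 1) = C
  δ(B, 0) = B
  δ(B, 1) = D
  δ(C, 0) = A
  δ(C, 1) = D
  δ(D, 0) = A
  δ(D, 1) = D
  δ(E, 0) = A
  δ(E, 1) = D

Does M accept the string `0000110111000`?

A --0--> B
B --0--> B
B --0--> B
B --0--> B
B --1--> D
D --1--> D
D --0--> A
A --1--> C
C --1--> D
D --1--> D
D --0--> A
A --0--> B
B --0--> B
End in state B, which is not an accepting state.

rejected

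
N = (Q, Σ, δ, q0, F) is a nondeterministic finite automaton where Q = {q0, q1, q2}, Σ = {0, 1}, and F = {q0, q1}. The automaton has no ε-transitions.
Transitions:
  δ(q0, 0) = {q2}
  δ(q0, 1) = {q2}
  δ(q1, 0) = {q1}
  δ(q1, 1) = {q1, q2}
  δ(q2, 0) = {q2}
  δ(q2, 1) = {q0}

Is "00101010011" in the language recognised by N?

Start: {q0}
read 0: {q2}
read 0: {q2}
read 1: {q0}
read 0: {q2}
read 1: {q0}
read 0: {q2}
read 1: {q0}
read 0: {q2}
read 0: {q2}
read 1: {q0}
read 1: {q2}
Reachable ∩ accepting = {} — empty.

rejected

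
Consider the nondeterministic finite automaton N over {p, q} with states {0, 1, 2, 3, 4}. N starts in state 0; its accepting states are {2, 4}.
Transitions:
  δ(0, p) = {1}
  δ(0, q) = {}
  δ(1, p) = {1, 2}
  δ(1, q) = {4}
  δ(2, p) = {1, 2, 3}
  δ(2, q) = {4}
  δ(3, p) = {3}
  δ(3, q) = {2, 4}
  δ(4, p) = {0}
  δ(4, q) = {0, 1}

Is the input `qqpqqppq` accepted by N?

Start: {0}
read q: {}
The reachable set is empty and stays empty for the remaining 7 symbols.
Reachable ∩ accepting = {} — empty.

rejected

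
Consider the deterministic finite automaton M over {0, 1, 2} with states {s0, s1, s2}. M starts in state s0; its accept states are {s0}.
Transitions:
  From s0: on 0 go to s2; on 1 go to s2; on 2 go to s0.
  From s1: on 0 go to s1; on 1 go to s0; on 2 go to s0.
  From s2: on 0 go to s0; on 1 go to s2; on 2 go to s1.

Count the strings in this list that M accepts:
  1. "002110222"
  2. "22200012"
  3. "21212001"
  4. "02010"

"002110222": accepted
"22200012": rejected
"21212001": rejected
"02010": rejected

1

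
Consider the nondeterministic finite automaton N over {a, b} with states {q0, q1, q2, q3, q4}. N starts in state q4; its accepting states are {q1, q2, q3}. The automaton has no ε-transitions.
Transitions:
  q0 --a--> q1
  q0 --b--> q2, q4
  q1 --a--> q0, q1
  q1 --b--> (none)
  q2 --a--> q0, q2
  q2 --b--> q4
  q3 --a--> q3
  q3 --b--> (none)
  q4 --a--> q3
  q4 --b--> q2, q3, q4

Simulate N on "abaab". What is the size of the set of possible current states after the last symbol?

0

Start: {q4}
read a: {q3}
read b: {}
The reachable set is empty and stays empty for the remaining 3 symbols.
Final reachable set {} has 0 states.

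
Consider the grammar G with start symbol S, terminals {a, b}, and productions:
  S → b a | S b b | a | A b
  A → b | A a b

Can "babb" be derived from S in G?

S ⇒ Sbb ⇒ babb

yes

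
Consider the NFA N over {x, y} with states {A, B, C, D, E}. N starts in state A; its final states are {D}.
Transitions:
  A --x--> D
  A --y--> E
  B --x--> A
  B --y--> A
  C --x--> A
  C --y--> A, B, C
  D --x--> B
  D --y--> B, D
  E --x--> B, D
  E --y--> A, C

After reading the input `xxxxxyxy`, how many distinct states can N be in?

Start: {A}
read x: {D}
read x: {B}
read x: {A}
read x: {D}
read x: {B}
read y: {A}
read x: {D}
read y: {B, D}
Final reachable set {B, D} has 2 states.

2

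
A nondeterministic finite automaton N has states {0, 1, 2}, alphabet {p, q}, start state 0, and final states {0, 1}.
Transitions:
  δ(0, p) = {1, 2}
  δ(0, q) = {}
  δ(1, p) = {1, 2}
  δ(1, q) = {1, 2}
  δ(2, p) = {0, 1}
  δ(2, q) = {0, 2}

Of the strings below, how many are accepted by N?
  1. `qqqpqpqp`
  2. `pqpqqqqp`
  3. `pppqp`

`qqqpqpqp`: rejected
`pqpqqqqp`: accepted
`pppqp`: accepted

2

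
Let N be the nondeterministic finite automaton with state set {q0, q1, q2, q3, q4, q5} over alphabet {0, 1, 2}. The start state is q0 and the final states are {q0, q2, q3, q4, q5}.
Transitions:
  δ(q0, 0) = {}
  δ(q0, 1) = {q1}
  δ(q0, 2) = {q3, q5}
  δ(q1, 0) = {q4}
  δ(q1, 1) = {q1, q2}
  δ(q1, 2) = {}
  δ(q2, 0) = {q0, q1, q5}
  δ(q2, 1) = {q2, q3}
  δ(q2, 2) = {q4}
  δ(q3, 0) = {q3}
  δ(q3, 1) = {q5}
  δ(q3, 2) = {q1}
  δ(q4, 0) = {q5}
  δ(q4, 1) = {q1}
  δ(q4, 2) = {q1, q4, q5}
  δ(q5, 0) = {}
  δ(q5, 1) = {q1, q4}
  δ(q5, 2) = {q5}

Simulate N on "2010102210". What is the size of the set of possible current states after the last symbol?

Start: {q0}
read 2: {q3, q5}
read 0: {q3}
read 1: {q5}
read 0: {}
The reachable set is empty and stays empty for the remaining 6 symbols.
Final reachable set {} has 0 states.

0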